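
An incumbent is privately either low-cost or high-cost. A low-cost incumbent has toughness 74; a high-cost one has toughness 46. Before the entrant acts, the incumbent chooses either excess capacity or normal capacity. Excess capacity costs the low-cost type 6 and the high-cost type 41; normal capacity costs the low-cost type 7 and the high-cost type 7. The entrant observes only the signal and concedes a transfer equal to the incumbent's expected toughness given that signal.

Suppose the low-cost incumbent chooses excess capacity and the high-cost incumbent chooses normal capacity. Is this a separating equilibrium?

If types separate, excess capacity earns payment 74 and normal capacity earns 46.
Low-cost: excess capacity gives 74 − 6 = 68; normal capacity gives 46 − 7 = 39. No deviation. ✓
High-cost: normal capacity gives 46 − 7 = 39; excess capacity gives 74 − 41 = 33. No deviation. ✓
Neither type gains from mimicking the other.

Yes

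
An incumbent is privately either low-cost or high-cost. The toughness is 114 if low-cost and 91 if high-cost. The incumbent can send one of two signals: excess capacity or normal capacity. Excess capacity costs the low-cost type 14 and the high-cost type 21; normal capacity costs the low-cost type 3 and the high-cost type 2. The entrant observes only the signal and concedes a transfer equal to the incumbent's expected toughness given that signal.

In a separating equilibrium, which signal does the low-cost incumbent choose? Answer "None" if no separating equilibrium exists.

None

Try low-cost → excess capacity, high-cost → normal capacity:
  Under separation the entrant infers type exactly: excess capacity → low-cost (pays 114), normal capacity → high-cost (pays 91).
  Low-cost: excess capacity gives 114 − 14 = 100; normal capacity gives 91 − 3 = 88. No deviation. ✓
  High-cost: normal capacity gives 91 − 2 = 89; excess capacity gives 114 − 21 = 93. Would deviate. ✗
Try low-cost → normal capacity, high-cost → excess capacity:
  Under separation the entrant infers type exactly: normal capacity → low-cost (pays 114), excess capacity → high-cost (pays 91).
  Low-cost: normal capacity gives 114 − 3 = 111; excess capacity gives 91 − 14 = 77. No deviation. ✓
  High-cost: excess capacity gives 91 − 21 = 70; normal capacity gives 114 − 2 = 112. Would deviate. ✗
Neither assignment is incentive-compatible.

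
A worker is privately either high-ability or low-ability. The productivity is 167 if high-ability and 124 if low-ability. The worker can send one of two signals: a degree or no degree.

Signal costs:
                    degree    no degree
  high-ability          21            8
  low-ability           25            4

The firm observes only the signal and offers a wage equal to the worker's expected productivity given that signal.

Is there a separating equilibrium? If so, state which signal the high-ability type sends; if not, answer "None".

None

Try high-ability → degree, low-ability → no degree:
  If types separate, degree earns payment 167 and no degree earns 124.
  High-ability: degree gives 167 − 21 = 146; no degree gives 124 − 8 = 116. No deviation. ✓
  Low-ability: no degree gives 124 − 4 = 120; degree gives 167 − 25 = 142. Would deviate. ✗
Try high-ability → no degree, low-ability → degree:
  If types separate, no degree earns payment 167 and degree earns 124.
  High-ability: no degree gives 167 − 8 = 159; degree gives 124 − 21 = 103. No deviation. ✓
  Low-ability: degree gives 124 − 25 = 99; no degree gives 167 − 4 = 163. Would deviate. ✗
Neither assignment is incentive-compatible.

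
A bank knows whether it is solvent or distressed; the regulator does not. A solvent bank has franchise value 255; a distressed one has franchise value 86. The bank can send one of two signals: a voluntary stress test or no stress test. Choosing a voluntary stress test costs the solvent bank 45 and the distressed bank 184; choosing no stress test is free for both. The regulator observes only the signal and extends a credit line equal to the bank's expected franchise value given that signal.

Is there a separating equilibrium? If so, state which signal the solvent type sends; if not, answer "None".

stress test

Try solvent → stress test, distressed → no stress test:
  If types separate, stress test earns payment 255 and no stress test earns 86.
  Solvent: stress test gives 255 − 45 = 210; no stress test gives 86 − 0 = 86. No deviation. ✓
  Distressed: no stress test gives 86 − 0 = 86; stress test gives 255 − 184 = 71. No deviation. ✓
Both hold — the solvent type sends stress test.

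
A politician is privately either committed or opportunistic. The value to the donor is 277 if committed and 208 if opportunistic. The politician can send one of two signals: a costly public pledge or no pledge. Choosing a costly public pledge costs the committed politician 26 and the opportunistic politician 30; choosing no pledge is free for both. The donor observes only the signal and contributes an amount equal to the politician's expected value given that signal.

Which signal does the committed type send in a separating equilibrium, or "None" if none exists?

Try committed → pledge, opportunistic → no pledge:
  Under separation the donor infers type exactly: pledge → committed (pays 277), no pledge → opportunistic (pays 208).
  Committed: pledge gives 277 − 26 = 251; no pledge gives 208 − 0 = 208. No deviation. ✓
  Opportunistic: no pledge gives 208 − 0 = 208; pledge gives 277 − 30 = 247. Would deviate. ✗
Try committed → no pledge, opportunistic → pledge:
  Under separation the donor infers type exactly: no pledge → committed (pays 277), pledge → opportunistic (pays 208).
  Committed: no pledge gives 277 − 0 = 277; pledge gives 208 − 26 = 182. No deviation. ✓
  Opportunistic: pledge gives 208 − 30 = 178; no pledge gives 277 − 0 = 277. Would deviate. ✗
Neither assignment is incentive-compatible.

None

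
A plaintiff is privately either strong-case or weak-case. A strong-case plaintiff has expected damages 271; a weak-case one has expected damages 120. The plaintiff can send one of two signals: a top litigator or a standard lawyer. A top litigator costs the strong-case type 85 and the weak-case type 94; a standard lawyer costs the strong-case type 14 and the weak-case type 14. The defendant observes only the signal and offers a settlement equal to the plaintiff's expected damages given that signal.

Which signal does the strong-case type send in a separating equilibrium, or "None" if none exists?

Try strong-case → top litigator, weak-case → standard lawyer:
  If types separate, top litigator earns payment 271 and standard lawyer earns 120.
  Strong-case: top litigator gives 271 − 85 = 186; standard lawyer gives 120 − 14 = 106. No deviation. ✓
  Weak-case: standard lawyer gives 120 − 14 = 106; top litigator gives 271 − 94 = 177. Would deviate. ✗
Try strong-case → standard lawyer, weak-case → top litigator:
  If types separate, standard lawyer earns payment 271 and top litigator earns 120.
  Strong-case: standard lawyer gives 271 − 14 = 257; top litigator gives 120 − 85 = 35. No deviation. ✓
  Weak-case: top litigator gives 120 − 94 = 26; standard lawyer gives 271 − 14 = 257. Would deviate. ✗
Neither assignment is incentive-compatible.

None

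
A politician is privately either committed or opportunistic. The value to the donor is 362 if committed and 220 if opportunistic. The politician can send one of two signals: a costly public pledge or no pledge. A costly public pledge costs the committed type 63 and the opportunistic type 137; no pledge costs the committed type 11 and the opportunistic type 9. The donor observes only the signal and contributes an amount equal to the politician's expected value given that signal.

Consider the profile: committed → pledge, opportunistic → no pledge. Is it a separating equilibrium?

No

Under separation the donor infers type exactly: pledge → committed (pays 362), no pledge → opportunistic (pays 220).
Committed: pledge gives 362 − 63 = 299; no pledge gives 220 − 11 = 209. No deviation. ✓
Opportunistic: no pledge gives 220 − 9 = 211; pledge gives 362 − 137 = 225. Would deviate. ✗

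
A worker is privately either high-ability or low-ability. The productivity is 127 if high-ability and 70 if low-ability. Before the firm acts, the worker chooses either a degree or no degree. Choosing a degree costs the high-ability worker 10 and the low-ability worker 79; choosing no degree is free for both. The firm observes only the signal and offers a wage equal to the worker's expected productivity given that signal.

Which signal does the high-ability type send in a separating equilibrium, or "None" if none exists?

degree

Try high-ability → degree, low-ability → no degree:
  Under separation the firm infers type exactly: degree → high-ability (pays 127), no degree → low-ability (pays 70).
  High-ability: degree gives 127 − 10 = 117; no degree gives 70 − 0 = 70. No deviation. ✓
  Low-ability: no degree gives 70 − 0 = 70; degree gives 127 − 79 = 48. No deviation. ✓
Both hold — the high-ability type sends degree.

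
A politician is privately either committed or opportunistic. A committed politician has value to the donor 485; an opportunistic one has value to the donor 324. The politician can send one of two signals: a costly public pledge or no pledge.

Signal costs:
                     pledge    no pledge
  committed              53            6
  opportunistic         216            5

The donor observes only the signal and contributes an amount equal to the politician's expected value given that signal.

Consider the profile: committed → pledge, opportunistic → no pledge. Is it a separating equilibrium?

Yes

Under separation the donor infers type exactly: pledge → committed (pays 485), no pledge → opportunistic (pays 324).
Committed: pledge gives 485 − 53 = 432; no pledge gives 324 − 6 = 318. No deviation. ✓
Opportunistic: no pledge gives 324 − 5 = 319; pledge gives 485 − 216 = 269. No deviation. ✓
Neither type gains from mimicking the other.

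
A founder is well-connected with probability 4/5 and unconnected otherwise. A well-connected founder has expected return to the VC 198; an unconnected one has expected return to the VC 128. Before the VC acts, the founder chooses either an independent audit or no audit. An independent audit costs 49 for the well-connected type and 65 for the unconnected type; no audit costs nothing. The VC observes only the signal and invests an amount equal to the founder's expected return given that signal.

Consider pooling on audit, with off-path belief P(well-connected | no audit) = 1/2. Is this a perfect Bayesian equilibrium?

At the pooled signal (audit) the VC holds the prior 4/5 and pays 4/5·198 + 1/5·128 = 184. Off-path (no audit) belief 1/2 gives 1/2·198 + 1/2·128 = 163.
Well-connected: audit gives 184 − 49 = 135; no audit gives 163 − 0 = 163. Deviates. ✗
Unconnected: audit gives 184 − 65 = 119; no audit gives 163 − 0 = 163. Deviates. ✗

No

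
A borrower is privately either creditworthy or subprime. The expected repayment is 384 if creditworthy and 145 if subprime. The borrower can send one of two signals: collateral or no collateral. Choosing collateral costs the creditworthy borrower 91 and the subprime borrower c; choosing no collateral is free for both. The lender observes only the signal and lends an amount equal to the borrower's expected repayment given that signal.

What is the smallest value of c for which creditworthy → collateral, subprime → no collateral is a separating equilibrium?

239

Under separation: collateral → creditworthy (pays 384); no collateral → subprime (pays 145).
Creditworthy: 384 − 91 = 293 ≥ 145 − 0 = 145. Holds regardless of c. ✓
Subprime: 145 − 0 ≥ 384 − c, so c ≥ 384 − 145 = 239.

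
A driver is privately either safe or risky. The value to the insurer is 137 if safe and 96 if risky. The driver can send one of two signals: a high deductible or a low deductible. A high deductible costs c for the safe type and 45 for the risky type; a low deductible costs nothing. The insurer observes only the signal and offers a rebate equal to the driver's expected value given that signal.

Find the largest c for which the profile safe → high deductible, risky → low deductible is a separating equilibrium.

41

Under separation: high deductible → safe (pays 137); low deductible → risky (pays 96).
Risky: 96 − 0 = 96 ≥ 137 − 45 = 92. Holds regardless of c. ✓
Safe: 137 − c ≥ 96 − 0, so c ≤ 137 − 96 = 41.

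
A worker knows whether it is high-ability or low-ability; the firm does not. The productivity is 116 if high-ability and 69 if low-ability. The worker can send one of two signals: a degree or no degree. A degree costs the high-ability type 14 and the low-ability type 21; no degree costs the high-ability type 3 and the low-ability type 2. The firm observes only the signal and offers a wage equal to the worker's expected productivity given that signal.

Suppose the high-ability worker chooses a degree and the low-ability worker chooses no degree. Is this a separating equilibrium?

No

Under separation the firm infers type exactly: degree → high-ability (pays 116), no degree → low-ability (pays 69).
High-ability: degree gives 116 − 14 = 102; no degree gives 69 − 3 = 66. No deviation. ✓
Low-ability: no degree gives 69 − 2 = 67; degree gives 116 − 21 = 95. Would deviate. ✗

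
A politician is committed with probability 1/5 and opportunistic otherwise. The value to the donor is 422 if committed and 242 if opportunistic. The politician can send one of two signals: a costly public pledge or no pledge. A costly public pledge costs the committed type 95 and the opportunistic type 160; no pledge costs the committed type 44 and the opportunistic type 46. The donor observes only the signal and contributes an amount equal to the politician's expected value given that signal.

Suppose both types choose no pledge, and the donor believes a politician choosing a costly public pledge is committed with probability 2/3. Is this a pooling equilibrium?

No

At the pooled signal (no pledge) the donor holds the prior 1/5 and pays 1/5·422 + 4/5·242 = 278. Off-path (pledge) belief 2/3 gives 2/3·422 + 1/3·242 = 362.
Committed: no pledge gives 278 − 44 = 234; pledge gives 362 − 95 = 267. Deviates. ✗
Opportunistic: no pledge gives 278 − 46 = 232; pledge gives 362 − 160 = 202. Stays. ✓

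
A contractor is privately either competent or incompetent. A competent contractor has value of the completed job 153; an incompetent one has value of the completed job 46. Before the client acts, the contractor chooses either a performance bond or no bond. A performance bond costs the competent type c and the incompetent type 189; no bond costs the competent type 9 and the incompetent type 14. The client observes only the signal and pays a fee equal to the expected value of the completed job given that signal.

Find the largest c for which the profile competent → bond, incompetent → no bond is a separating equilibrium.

116

Under separation: bond → competent (pays 153); no bond → incompetent (pays 46).
Incompetent: 46 − 14 = 32 ≥ 153 − 189 = -36. Holds regardless of c. ✓
Competent: 153 − c ≥ 46 − 9, so c ≤ 153 − 37 = 116.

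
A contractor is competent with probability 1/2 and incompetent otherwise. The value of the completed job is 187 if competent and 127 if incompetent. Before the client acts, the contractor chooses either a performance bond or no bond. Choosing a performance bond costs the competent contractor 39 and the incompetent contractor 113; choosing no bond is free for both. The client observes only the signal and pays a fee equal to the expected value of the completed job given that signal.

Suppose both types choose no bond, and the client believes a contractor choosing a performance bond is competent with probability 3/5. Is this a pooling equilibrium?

Yes

On the equilibrium path (no bond) the client holds the prior 1/2 and pays 1/2·187 + 1/2·127 = 157. Off-path (bond) belief 3/5 gives 3/5·187 + 2/5·127 = 163.
Competent: no bond gives 157 − 0 = 157; bond gives 163 − 39 = 124. Stays. ✓
Incompetent: no bond gives 157 − 0 = 157; bond gives 163 − 113 = 50. Stays. ✓
Beliefs are Bayes-consistent on-path and both types best-respond.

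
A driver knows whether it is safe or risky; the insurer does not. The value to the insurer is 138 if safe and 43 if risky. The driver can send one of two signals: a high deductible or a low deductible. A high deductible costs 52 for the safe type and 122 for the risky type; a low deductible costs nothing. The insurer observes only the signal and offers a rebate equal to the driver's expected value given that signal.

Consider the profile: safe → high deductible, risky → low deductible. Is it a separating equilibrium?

Yes

Under separation the insurer infers type exactly: high deductible → safe (pays 138), low deductible → risky (pays 43).
Safe: high deductible gives 138 − 52 = 86; low deductible gives 43 − 0 = 43. No deviation. ✓
Risky: low deductible gives 43 − 0 = 43; high deductible gives 138 − 122 = 16. No deviation. ✓
Neither type gains from mimicking the other.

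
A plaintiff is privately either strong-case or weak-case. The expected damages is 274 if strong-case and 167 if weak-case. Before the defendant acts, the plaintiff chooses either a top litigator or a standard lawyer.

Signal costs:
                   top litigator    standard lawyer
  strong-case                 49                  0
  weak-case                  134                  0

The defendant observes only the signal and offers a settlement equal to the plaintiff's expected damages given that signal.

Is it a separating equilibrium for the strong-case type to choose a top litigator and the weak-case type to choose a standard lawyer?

Yes

Under separation the defendant infers type exactly: top litigator → strong-case (pays 274), standard lawyer → weak-case (pays 167).
Strong-case: top litigator gives 274 − 49 = 225; standard lawyer gives 167 − 0 = 167. No deviation. ✓
Weak-case: standard lawyer gives 167 − 0 = 167; top litigator gives 274 − 134 = 140. No deviation. ✓
Neither type gains from mimicking the other.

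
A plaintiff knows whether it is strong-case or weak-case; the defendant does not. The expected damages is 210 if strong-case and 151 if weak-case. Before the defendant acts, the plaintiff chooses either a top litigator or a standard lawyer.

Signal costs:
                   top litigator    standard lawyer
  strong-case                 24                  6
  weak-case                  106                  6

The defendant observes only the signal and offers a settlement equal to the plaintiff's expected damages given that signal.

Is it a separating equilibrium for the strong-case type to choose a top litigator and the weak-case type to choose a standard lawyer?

Yes

Under separation the defendant infers type exactly: top litigator → strong-case (pays 210), standard lawyer → weak-case (pays 151).
Strong-case: top litigator gives 210 − 24 = 186; standard lawyer gives 151 − 6 = 145. No deviation. ✓
Weak-case: standard lawyer gives 151 − 6 = 145; top litigator gives 210 − 106 = 104. No deviation. ✓
Both incentive constraints hold.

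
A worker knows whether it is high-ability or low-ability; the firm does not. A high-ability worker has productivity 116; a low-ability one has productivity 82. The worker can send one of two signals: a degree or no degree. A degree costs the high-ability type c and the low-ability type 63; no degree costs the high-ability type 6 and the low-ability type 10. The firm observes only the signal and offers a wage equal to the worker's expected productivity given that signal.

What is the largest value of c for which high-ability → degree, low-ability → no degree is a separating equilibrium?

Under separation: degree → high-ability (pays 116); no degree → low-ability (pays 82).
Low-ability: 82 − 10 = 72 ≥ 116 − 63 = 53. Holds regardless of c. ✓
High-ability: 116 − c ≥ 82 − 6, so c ≤ 116 − 76 = 40.

40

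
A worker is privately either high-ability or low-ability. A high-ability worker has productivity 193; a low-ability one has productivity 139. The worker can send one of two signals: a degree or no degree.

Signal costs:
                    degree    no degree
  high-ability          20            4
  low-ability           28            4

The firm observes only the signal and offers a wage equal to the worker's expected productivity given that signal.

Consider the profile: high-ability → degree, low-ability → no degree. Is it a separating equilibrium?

If types separate, degree earns payment 193 and no degree earns 139.
High-ability: degree gives 193 − 20 = 173; no degree gives 139 − 4 = 135. No deviation. ✓
Low-ability: no degree gives 139 − 4 = 135; degree gives 193 − 28 = 165. Would deviate. ✗

No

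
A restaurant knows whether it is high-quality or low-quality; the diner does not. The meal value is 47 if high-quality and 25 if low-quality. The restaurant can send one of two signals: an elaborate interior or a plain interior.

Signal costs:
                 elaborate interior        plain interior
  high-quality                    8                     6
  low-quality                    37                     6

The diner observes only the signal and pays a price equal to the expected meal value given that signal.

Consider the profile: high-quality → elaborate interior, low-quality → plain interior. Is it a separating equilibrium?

If types separate, elaborate interior earns payment 47 and plain interior earns 25.
High-quality: elaborate interior gives 47 − 8 = 39; plain interior gives 25 − 6 = 19. No deviation. ✓
Low-quality: plain interior gives 25 − 6 = 19; elaborate interior gives 47 − 37 = 10. No deviation. ✓
Neither type gains from mimicking the other.

Yes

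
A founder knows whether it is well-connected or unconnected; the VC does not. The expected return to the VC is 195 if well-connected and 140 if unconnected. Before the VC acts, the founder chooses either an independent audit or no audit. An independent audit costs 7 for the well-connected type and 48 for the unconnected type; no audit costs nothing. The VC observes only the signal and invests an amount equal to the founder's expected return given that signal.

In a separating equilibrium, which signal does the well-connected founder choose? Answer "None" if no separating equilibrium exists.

None

Try well-connected → audit, unconnected → no audit:
  If types separate, audit earns payment 195 and no audit earns 140.
  Well-connected: audit gives 195 − 7 = 188; no audit gives 140 − 0 = 140. No deviation. ✓
  Unconnected: no audit gives 140 − 0 = 140; audit gives 195 − 48 = 147. Would deviate. ✗
Try well-connected → no audit, unconnected → audit:
  If types separate, no audit earns payment 195 and audit earns 140.
  Well-connected: no audit gives 195 − 0 = 195; audit gives 140 − 7 = 133. No deviation. ✓
  Unconnected: audit gives 140 − 48 = 92; no audit gives 195 − 0 = 195. Would deviate. ✗
Neither assignment is incentive-compatible.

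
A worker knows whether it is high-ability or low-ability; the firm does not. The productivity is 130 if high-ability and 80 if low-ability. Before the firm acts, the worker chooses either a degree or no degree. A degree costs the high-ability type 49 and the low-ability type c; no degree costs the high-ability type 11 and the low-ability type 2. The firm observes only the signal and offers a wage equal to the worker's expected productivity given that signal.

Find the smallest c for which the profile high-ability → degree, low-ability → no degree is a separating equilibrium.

52

Under separation: degree → high-ability (pays 130); no degree → low-ability (pays 80).
High-ability: 130 − 49 = 81 ≥ 80 − 11 = 69. Holds regardless of c. ✓
Low-ability: 80 − 2 ≥ 130 − c, so c ≥ 130 − 78 = 52.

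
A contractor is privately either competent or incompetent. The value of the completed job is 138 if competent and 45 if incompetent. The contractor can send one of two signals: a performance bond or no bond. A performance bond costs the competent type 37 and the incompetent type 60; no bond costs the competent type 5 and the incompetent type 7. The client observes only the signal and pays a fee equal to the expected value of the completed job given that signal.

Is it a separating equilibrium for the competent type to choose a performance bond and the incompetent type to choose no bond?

If types separate, bond earns payment 138 and no bond earns 45.
Competent: bond gives 138 − 37 = 101; no bond gives 45 − 5 = 40. No deviation. ✓
Incompetent: no bond gives 45 − 7 = 38; bond gives 138 − 60 = 78. Would deviate. ✗

No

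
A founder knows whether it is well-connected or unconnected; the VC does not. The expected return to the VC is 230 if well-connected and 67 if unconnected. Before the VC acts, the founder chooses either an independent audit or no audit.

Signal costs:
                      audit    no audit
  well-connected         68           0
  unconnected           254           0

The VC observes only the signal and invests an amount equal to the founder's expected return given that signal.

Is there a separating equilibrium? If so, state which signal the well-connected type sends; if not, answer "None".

Try well-connected → audit, unconnected → no audit:
  If types separate, audit earns payment 230 and no audit earns 67.
  Well-connected: audit gives 230 − 68 = 162; no audit gives 67 − 0 = 67. No deviation. ✓
  Unconnected: no audit gives 67 − 0 = 67; audit gives 230 − 254 = -24. No deviation. ✓
Both hold — the well-connected type sends audit.

audit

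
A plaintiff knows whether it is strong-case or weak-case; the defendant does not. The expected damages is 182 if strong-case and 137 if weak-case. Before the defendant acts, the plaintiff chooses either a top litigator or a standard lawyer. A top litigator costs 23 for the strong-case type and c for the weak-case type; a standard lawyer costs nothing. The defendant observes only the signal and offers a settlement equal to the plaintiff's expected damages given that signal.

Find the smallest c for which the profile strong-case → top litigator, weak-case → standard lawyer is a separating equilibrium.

Under separation: top litigator → strong-case (pays 182); standard lawyer → weak-case (pays 137).
Strong-case: 182 − 23 = 159 ≥ 137 − 0 = 137. Holds regardless of c. ✓
Weak-case: 137 − 0 ≥ 182 − c, so c ≥ 182 − 137 = 45.

45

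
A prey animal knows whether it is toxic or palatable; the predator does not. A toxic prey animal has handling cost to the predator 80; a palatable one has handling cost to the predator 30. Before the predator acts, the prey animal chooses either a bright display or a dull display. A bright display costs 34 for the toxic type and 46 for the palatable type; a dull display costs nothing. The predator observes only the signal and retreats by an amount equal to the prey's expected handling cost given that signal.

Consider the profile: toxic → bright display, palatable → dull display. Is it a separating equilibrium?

If types separate, bright display earns payment 80 and dull display earns 30.
Toxic: bright display gives 80 − 34 = 46; dull display gives 30 − 0 = 30. No deviation. ✓
Palatable: dull display gives 30 − 0 = 30; bright display gives 80 − 46 = 34. Would deviate. ✗

No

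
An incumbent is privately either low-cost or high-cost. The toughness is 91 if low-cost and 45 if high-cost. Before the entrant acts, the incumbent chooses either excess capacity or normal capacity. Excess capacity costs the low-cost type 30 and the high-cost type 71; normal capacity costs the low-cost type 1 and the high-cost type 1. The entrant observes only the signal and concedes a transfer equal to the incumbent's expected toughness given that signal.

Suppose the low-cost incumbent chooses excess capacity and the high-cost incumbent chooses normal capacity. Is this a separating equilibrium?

Yes

If types separate, excess capacity earns payment 91 and normal capacity earns 45.
Low-cost: excess capacity gives 91 − 30 = 61; normal capacity gives 45 − 1 = 44. No deviation. ✓
High-cost: normal capacity gives 45 − 1 = 44; excess capacity gives 91 − 71 = 20. No deviation. ✓
Both incentive constraints hold.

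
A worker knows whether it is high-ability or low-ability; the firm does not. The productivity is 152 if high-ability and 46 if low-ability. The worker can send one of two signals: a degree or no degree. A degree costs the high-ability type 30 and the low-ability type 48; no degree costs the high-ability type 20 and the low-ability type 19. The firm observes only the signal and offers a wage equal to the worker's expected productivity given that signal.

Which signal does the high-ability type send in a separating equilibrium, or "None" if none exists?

None

Try high-ability → degree, low-ability → no degree:
  Under separation the firm infers type exactly: degree → high-ability (pays 152), no degree → low-ability (pays 46).
  High-ability: degree gives 152 − 30 = 122; no degree gives 46 − 20 = 26. No deviation. ✓
  Low-ability: no degree gives 46 − 19 = 27; degree gives 152 − 48 = 104. Would deviate. ✗
Try high-ability → no degree, low-ability → degree:
  Under separation the firm infers type exactly: no degree → high-ability (pays 152), degree → low-ability (pays 46).
  High-ability: no degree gives 152 − 20 = 132; degree gives 46 − 30 = 16. No deviation. ✓
  Low-ability: degree gives 46 − 48 = -2; no degree gives 152 − 19 = 133. Would deviate. ✗
Neither assignment is incentive-compatible.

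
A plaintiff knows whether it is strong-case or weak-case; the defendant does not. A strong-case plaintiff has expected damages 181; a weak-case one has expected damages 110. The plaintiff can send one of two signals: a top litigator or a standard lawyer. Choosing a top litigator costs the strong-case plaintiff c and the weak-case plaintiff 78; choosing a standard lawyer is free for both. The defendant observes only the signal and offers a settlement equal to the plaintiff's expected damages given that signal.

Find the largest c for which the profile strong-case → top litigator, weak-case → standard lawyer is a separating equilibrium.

Under separation: top litigator → strong-case (pays 181); standard lawyer → weak-case (pays 110).
Weak-case: 110 − 0 = 110 ≥ 181 − 78 = 103. Holds regardless of c. ✓
Strong-case: 181 − c ≥ 110 − 0, so c ≤ 181 − 110 = 71.

71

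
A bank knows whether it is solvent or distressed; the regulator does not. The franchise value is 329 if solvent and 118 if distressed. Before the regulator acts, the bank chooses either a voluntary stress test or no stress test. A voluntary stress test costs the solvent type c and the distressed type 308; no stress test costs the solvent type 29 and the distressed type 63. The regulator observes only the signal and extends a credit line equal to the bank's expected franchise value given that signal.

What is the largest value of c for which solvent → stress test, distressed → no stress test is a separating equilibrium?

240

Under separation: stress test → solvent (pays 329); no stress test → distressed (pays 118).
Distressed: 118 − 63 = 55 ≥ 329 − 308 = 21. Holds regardless of c. ✓
Solvent: 329 − c ≥ 118 − 29, so c ≤ 329 − 89 = 240.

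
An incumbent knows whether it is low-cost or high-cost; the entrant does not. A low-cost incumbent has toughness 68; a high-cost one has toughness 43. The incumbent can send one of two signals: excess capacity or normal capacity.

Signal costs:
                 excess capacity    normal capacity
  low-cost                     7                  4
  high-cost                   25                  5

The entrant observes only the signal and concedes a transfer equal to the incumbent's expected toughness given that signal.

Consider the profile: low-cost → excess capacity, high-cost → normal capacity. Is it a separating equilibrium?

No

If types separate, excess capacity earns payment 68 and normal capacity earns 43.
Low-cost: excess capacity gives 68 − 7 = 61; normal capacity gives 43 − 4 = 39. No deviation. ✓
High-cost: normal capacity gives 43 − 5 = 38; excess capacity gives 68 − 25 = 43. Would deviate. ✗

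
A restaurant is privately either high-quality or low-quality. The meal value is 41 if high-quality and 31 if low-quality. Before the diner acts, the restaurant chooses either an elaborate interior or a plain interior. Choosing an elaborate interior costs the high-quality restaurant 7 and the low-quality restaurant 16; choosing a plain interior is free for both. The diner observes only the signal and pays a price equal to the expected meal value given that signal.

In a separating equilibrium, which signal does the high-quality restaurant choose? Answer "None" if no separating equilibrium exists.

elaborate interior

Try high-quality → elaborate interior, low-quality → plain interior:
  If types separate, elaborate interior earns payment 41 and plain interior earns 31.
  High-quality: elaborate interior gives 41 − 7 = 34; plain interior gives 31 − 0 = 31. No deviation. ✓
  Low-quality: plain interior gives 31 − 0 = 31; elaborate interior gives 41 − 16 = 25. No deviation. ✓
Both hold — the high-quality type sends elaborate interior.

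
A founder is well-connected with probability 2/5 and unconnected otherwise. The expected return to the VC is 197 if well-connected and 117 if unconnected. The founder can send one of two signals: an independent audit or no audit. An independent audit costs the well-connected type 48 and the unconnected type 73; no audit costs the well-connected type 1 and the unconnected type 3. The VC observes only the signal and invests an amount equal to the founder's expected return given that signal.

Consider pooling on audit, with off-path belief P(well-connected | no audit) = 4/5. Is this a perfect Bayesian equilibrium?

On the equilibrium path (audit) the VC holds the prior 2/5 and pays 2/5·197 + 3/5·117 = 149. Off-path (no audit) belief 4/5 gives 4/5·197 + 1/5·117 = 181.
Well-connected: audit gives 149 − 48 = 101; no audit gives 181 − 1 = 180. Deviates. ✗
Unconnected: audit gives 149 − 73 = 76; no audit gives 181 − 3 = 178. Deviates. ✗

No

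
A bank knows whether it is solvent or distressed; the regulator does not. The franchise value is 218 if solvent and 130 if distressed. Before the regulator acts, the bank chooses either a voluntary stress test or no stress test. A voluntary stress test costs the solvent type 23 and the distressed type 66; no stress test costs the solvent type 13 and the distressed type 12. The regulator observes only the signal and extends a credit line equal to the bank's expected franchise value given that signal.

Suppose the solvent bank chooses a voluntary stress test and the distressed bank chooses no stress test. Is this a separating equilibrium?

No

If types separate, stress test earns payment 218 and no stress test earns 130.
Solvent: stress test gives 218 − 23 = 195; no stress test gives 130 − 13 = 117. No deviation. ✓
Distressed: no stress test gives 130 − 12 = 118; stress test gives 218 − 66 = 152. Would deviate. ✗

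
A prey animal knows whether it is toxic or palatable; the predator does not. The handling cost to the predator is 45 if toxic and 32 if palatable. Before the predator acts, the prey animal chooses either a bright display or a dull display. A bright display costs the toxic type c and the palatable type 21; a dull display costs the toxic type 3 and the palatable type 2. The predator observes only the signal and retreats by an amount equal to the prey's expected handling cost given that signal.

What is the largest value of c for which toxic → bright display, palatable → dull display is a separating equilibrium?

Under separation: bright display → toxic (pays 45); dull display → palatable (pays 32).
Palatable: 32 − 2 = 30 ≥ 45 − 21 = 24. Holds regardless of c. ✓
Toxic: 45 − c ≥ 32 − 3, so c ≤ 45 − 29 = 16.

16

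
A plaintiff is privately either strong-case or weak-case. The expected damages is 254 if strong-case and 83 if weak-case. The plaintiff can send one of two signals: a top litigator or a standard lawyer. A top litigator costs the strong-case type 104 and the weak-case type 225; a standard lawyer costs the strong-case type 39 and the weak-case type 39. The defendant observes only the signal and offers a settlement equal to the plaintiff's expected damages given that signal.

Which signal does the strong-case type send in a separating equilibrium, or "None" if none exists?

Try strong-case → top litigator, weak-case → standard lawyer:
  If types separate, top litigator earns payment 254 and standard lawyer earns 83.
  Strong-case: top litigator gives 254 − 104 = 150; standard lawyer gives 83 − 39 = 44. No deviation. ✓
  Weak-case: standard lawyer gives 83 − 39 = 44; top litigator gives 254 − 225 = 29. No deviation. ✓
Both hold — the strong-case type sends top litigator.

top litigator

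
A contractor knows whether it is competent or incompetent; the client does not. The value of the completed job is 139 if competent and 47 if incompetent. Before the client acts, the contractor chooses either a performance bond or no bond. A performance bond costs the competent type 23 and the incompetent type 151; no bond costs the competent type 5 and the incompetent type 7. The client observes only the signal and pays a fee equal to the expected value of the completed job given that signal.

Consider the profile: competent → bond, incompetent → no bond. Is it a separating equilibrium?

Yes

If types separate, bond earns payment 139 and no bond earns 47.
Competent: bond gives 139 − 23 = 116; no bond gives 47 − 5 = 42. No deviation. ✓
Incompetent: no bond gives 47 − 7 = 40; bond gives 139 − 151 = -12. No deviation. ✓
Both incentive constraints hold.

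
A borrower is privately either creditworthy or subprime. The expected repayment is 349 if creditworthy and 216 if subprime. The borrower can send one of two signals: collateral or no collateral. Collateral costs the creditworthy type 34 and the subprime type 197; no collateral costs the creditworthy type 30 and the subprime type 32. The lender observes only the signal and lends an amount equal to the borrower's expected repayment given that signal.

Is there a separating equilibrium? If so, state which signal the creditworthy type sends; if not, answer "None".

collateral

Try creditworthy → collateral, subprime → no collateral:
  If types separate, collateral earns payment 349 and no collateral earns 216.
  Creditworthy: collateral gives 349 − 34 = 315; no collateral gives 216 − 30 = 186. No deviation. ✓
  Subprime: no collateral gives 216 − 32 = 184; collateral gives 349 − 197 = 152. No deviation. ✓
Both hold — the creditworthy type sends collateral.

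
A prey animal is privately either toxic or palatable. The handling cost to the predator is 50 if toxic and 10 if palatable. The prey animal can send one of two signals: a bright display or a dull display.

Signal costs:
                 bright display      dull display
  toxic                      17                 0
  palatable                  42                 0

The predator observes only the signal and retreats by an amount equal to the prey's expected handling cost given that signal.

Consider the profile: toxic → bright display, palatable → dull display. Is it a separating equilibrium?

Yes

Under separation the predator infers type exactly: bright display → toxic (pays 50), dull display → palatable (pays 10).
Toxic: bright display gives 50 − 17 = 33; dull display gives 10 − 0 = 10. No deviation. ✓
Palatable: dull display gives 10 − 0 = 10; bright display gives 50 − 42 = 8. No deviation. ✓
Both incentive constraints hold.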